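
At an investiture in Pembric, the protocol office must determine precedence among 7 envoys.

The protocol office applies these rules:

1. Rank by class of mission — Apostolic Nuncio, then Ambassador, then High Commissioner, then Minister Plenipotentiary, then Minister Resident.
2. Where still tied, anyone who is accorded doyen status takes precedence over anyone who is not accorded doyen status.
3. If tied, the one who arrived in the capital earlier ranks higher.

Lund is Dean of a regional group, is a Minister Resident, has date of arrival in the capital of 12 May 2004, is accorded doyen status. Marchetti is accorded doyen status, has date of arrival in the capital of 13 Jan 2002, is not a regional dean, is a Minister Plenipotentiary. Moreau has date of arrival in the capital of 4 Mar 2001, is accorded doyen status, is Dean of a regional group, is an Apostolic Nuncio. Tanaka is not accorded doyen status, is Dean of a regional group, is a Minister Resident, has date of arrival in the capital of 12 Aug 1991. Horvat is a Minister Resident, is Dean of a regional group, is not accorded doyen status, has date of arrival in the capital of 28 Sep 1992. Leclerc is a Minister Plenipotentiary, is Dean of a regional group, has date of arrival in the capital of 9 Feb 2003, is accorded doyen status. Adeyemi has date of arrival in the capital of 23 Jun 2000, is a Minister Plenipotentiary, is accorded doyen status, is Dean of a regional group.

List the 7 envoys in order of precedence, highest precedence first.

Moreau, Adeyemi, Marchetti, Leclerc, Lund, Tanaka, Horvat

By class of mission: Moreau (Apostolic Nuncio); then Adeyemi, Marchetti and Leclerc (Minister Plenipotentiary); then Lund, Tanaka and Horvat (Minister Resident).
Adeyemi, Marchetti and Leclerc are each accorded doyen status, so the next rule applies.
Among Adeyemi, Marchetti and Leclerc, by date of arrival in the capital (earlier first): Adeyemi (23 Jun 2000) before Marchetti (13 Jan 2002) before Leclerc (9 Feb 2003).
Among Lund, Tanaka and Horvat, accorded doyen status before not accorded doyen status: Lund (accorded doyen status) before Tanaka and Horvat (not accorded doyen status).
Among Tanaka and Horvat, by date of arrival in the capital (earlier first): Tanaka (12 Aug 1991) before Horvat (28 Sep 1992).
Full order: Moreau, Adeyemi, Marchetti, Leclerc, Lund, Tanaka, Horvat.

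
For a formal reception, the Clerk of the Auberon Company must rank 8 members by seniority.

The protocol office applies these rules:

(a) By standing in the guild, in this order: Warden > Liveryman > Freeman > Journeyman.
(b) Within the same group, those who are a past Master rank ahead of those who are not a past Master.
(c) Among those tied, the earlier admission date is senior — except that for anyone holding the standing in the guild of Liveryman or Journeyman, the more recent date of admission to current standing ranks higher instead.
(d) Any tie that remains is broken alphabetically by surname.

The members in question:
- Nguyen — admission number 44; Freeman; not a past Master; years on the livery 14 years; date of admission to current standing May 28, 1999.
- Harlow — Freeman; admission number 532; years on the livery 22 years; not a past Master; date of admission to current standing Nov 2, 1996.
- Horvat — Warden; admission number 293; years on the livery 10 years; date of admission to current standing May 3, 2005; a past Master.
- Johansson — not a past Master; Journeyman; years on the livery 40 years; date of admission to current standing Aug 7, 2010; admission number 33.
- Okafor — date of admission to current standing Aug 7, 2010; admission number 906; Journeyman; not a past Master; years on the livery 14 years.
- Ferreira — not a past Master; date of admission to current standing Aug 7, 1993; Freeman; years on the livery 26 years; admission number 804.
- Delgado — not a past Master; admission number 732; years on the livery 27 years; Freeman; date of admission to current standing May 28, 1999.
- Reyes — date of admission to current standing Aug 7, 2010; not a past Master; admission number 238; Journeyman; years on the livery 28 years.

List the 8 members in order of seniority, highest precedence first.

By standing in the guild: Horvat (Warden); then Ferreira, Harlow, Delgado and Nguyen (Freeman); then Johansson, Okafor and Reyes (Journeyman).
Ferreira, Harlow, Delgado and Nguyen are each not a past Master, so the next rule applies.
Among Ferreira, Harlow, Delgado and Nguyen, by date of admission to current standing (earlier first): Ferreira (Aug 7, 1993) before Harlow (Nov 2, 1996) before Delgado and Nguyen (May 28, 1999).
Among Delgado and Nguyen, alphabetically by surname: Delgado before Nguyen.
Johansson, Okafor and Reyes are each not a past Master, so the next rule applies.
Johansson, Okafor and Reyes all have date of admission to current standing Aug 7, 2010, so the next rule applies.
Among Johansson, Okafor and Reyes, alphabetically by surname: Johansson before Okafor before Reyes.
Full order: Horvat, Ferreira, Harlow, Delgado, Nguyen, Johansson, Okafor, Reyes.

Horvat, Ferreira, Harlow, Delgado, Nguyen, Johansson, Okafor, Reyes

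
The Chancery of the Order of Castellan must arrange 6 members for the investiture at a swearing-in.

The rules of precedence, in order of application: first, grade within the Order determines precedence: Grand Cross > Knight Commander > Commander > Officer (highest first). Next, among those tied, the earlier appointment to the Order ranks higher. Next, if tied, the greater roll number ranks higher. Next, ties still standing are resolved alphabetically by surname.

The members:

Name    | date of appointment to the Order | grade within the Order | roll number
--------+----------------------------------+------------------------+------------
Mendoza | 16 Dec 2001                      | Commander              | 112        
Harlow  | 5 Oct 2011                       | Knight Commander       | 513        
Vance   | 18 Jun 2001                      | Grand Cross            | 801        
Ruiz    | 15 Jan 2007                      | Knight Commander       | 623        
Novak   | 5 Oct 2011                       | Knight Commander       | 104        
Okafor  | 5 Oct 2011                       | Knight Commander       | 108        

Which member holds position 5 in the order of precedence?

Novak

By grade within the Order: Vance (Grand Cross); then Ruiz, Harlow, Okafor and Novak (Knight Commander); then Mendoza (Commander).
Among Ruiz, Harlow, Okafor and Novak, by date of appointment to the Order (earlier first): Ruiz (15 Jan 2007) before Harlow, Okafor and Novak (5 Oct 2011).
Among Harlow, Okafor and Novak, by roll number (higher first): Harlow (513) before Okafor (108) before Novak (104).
Order: Vance, Ruiz, Harlow, Okafor, Novak, Mendoza.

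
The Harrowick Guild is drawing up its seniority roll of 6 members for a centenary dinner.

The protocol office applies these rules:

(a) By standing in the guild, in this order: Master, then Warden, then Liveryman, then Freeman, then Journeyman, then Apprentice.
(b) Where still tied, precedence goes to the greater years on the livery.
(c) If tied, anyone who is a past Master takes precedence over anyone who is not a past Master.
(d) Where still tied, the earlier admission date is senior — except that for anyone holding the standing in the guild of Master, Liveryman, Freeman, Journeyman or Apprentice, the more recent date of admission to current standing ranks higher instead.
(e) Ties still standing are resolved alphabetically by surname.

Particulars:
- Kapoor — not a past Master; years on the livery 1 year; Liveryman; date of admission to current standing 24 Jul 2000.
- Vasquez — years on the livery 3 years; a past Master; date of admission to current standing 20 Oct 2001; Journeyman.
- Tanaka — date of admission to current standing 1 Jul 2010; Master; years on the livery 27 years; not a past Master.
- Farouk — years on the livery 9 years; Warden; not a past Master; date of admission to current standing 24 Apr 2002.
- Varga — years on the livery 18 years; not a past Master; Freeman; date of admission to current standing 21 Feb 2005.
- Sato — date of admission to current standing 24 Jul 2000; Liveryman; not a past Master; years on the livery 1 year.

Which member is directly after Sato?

By standing in the guild: Tanaka (Master); then Farouk (Warden); then Kapoor and Sato (Liveryman); then Varga (Freeman); then Vasquez (Journeyman).
Kapoor and Sato both have years on the livery 1 year, so the next rule applies.
Kapoor and Sato are each not a past Master, so the next rule applies.
Kapoor and Sato both have date of admission to current standing 24 Jul 2000, so the next rule applies.
Among Kapoor and Sato, alphabetically by surname: Kapoor before Sato.
Order: Tanaka, Farouk, Kapoor, Sato, Varga, Vasquez.

Varga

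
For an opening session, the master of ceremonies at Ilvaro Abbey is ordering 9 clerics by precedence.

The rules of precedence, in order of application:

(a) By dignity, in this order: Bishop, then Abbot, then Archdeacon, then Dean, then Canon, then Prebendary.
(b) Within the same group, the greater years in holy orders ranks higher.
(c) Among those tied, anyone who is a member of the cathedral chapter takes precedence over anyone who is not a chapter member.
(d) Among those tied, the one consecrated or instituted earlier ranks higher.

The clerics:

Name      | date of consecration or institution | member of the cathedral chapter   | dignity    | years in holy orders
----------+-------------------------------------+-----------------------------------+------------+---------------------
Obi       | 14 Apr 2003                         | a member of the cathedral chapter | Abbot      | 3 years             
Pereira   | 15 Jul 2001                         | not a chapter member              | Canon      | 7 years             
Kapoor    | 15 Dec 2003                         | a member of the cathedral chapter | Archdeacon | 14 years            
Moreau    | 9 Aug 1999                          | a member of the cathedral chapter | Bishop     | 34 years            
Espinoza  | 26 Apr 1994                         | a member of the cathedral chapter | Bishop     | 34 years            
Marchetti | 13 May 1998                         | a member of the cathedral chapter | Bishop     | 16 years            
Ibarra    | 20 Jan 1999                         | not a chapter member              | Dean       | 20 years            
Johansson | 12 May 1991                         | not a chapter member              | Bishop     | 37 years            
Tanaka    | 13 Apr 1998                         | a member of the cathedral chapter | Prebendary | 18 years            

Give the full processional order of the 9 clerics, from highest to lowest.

Johansson, Espinoza, Moreau, Marchetti, Obi, Kapoor, Ibarra, Pereira, Tanaka

By dignity: Johansson, Espinoza, Moreau and Marchetti (Bishop); then Obi (Abbot); then Kapoor (Archdeacon); then Ibarra (Dean); then Pereira (Canon); then Tanaka (Prebendary).
Among Johansson, Espinoza, Moreau and Marchetti, by years in holy orders (higher first): Johansson (37 years) before Espinoza and Moreau (34 years) before Marchetti (16 years).
Espinoza and Moreau are each a member of the cathedral chapter, so the next rule applies.
Among Espinoza and Moreau, by date of consecration or institution (earlier first): Espinoza (26 Apr 1994) before Moreau (9 Aug 1999).
Full order: Johansson, Espinoza, Moreau, Marchetti, Obi, Kapoor, Ibarra, Pereira, Tanaka.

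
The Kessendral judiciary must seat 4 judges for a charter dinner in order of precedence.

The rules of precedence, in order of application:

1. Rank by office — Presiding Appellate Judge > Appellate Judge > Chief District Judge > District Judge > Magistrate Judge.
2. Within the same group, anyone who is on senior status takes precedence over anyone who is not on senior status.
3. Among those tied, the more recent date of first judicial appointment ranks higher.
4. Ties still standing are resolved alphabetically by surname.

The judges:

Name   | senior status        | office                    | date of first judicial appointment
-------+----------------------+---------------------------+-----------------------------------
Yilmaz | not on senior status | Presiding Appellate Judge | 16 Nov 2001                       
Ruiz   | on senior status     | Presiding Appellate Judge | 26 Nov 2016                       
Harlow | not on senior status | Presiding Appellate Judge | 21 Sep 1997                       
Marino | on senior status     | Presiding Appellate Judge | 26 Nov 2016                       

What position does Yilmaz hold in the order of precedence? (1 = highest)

By office: Marino, Ruiz, Yilmaz and Harlow (Presiding Appellate Judge).
Among Marino, Ruiz, Yilmaz and Harlow, on senior status before not on senior status: Marino and Ruiz (on senior status) before Yilmaz and Harlow (not on senior status).
Marino and Ruiz both have date of first judicial appointment 26 Nov 2016, so the next rule applies.
Among Marino and Ruiz, alphabetically by surname: Marino before Ruiz.
Among Yilmaz and Harlow, by date of first judicial appointment (later first): Yilmaz (16 Nov 2001) before Harlow (21 Sep 1997).
Order: Marino, Ruiz, Yilmaz, Harlow. So position 3.

3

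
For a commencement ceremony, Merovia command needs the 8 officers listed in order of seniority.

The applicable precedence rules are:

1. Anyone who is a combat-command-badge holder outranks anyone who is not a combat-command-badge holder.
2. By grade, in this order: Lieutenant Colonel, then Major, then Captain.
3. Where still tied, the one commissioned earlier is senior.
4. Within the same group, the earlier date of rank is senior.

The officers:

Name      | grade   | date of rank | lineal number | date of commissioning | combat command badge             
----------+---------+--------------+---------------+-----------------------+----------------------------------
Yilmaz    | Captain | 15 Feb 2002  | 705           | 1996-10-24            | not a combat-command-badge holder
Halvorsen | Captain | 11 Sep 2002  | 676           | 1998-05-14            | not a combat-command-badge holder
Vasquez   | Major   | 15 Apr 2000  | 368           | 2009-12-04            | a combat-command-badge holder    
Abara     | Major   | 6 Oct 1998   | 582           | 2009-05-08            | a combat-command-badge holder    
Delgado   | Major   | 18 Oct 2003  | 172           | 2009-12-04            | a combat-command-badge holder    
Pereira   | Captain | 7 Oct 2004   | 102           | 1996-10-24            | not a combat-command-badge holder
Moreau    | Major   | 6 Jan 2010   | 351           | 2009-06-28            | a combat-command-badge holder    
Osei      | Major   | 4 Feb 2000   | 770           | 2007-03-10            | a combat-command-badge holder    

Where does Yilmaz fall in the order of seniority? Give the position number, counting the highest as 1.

By the first rule: Osei, Abara, Moreau, Vasquez and Delgado (each a combat-command-badge holder); then Yilmaz, Pereira and Halvorsen (each not a combat-command-badge holder).
Osei, Abara, Moreau, Vasquez and Delgado are each Major, so the next rule applies.
Among Osei, Abara, Moreau, Vasquez and Delgado, by date of commissioning (earlier first): Osei (2007-03-10) before Abara (2009-05-08) before Moreau (2009-06-28) before Vasquez and Delgado (2009-12-04).
Among Vasquez and Delgado, by date of rank (earlier first): Vasquez (15 Apr 2000) before Delgado (18 Oct 2003).
Yilmaz, Pereira and Halvorsen are each Captain, so the next rule applies.
Among Yilmaz, Pereira and Halvorsen, by date of commissioning (earlier first): Yilmaz and Pereira (1996-10-24) before Halvorsen (1998-05-14).
Among Yilmaz and Pereira, by date of rank (earlier first): Yilmaz (15 Feb 2002) before Pereira (7 Oct 2004).
Order: Osei, Abara, Moreau, Vasquez, Delgado, Yilmaz, Pereira, Halvorsen. So position 6.

6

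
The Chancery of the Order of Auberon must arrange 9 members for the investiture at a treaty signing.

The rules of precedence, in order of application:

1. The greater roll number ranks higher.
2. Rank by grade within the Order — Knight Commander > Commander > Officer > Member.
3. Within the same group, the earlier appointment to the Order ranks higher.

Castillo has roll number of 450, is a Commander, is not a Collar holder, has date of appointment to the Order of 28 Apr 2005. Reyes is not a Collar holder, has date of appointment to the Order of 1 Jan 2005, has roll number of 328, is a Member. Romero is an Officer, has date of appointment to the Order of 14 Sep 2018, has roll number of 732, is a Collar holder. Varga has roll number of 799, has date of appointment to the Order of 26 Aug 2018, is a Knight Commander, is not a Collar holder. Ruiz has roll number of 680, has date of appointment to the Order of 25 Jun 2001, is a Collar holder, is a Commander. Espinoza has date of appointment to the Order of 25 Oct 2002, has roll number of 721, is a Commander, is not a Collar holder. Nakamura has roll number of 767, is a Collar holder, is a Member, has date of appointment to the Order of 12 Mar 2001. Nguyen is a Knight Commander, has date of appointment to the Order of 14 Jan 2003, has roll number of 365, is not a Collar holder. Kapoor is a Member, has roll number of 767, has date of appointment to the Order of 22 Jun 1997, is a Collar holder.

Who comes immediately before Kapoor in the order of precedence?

By roll number (higher first): Varga (799); then Kapoor and Nakamura (both 767); then Romero (732); then Espinoza (721); then Ruiz (680); then Castillo (450); then Nguyen (365); then Reyes (328).
Kapoor and Nakamura are each Member, so the next rule applies.
Among Kapoor and Nakamura, by date of appointment to the Order (earlier first): Kapoor (22 Jun 1997) before Nakamura (12 Mar 2001).
Order: Varga, Kapoor, Nakamura, Romero, Espinoza, Ruiz, Castillo, Nguyen, Reyes.

Varga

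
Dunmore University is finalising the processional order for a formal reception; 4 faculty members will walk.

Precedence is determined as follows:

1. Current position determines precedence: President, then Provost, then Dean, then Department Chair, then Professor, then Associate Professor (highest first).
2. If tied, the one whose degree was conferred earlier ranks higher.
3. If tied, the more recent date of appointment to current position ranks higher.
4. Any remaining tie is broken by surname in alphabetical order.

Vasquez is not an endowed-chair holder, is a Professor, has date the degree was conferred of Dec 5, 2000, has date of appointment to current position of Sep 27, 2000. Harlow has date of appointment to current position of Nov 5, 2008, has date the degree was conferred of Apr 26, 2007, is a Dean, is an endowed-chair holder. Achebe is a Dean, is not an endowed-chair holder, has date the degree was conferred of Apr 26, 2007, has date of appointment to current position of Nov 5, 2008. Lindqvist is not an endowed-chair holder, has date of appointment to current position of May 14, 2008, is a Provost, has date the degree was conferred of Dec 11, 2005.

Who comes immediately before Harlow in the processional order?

Achebe

By current position: Lindqvist (Provost); then Achebe and Harlow (Dean); then Vasquez (Professor).
Achebe and Harlow both have date the degree was conferred Apr 26, 2007, so the next rule applies.
Achebe and Harlow both have date of appointment to current position Nov 5, 2008, so the next rule applies.
Among Achebe and Harlow, alphabetically by surname: Achebe before Harlow.
Order: Lindqvist, Achebe, Harlow, Vasquez.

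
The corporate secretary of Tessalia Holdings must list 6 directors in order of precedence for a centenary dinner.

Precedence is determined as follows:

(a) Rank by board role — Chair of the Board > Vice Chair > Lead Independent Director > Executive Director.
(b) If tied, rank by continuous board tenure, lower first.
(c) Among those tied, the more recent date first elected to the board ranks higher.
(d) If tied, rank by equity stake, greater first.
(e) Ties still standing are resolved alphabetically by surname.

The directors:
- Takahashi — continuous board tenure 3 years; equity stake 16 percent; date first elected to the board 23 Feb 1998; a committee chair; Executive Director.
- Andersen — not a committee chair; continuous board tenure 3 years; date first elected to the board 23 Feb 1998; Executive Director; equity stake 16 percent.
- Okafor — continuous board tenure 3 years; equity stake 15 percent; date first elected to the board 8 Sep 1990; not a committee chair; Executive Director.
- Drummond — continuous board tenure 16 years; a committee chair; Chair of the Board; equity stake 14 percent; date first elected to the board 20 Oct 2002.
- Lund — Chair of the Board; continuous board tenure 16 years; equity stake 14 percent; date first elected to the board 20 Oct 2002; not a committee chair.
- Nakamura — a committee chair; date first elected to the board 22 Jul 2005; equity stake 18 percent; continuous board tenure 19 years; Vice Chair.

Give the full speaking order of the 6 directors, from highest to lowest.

By board role: Drummond and Lund (Chair of the Board); then Nakamura (Vice Chair); then Andersen, Takahashi and Okafor (Executive Director).
Drummond and Lund both have continuous board tenure 16 years, so the next rule applies.
Drummond and Lund both have date first elected to the board 20 Oct 2002, so the next rule applies.
Drummond and Lund both have equity stake 14 percent, so the next rule applies.
Among Drummond and Lund, alphabetically by surname: Drummond before Lund.
Andersen, Takahashi and Okafor all have continuous board tenure 3 years, so the next rule applies.
Among Andersen, Takahashi and Okafor, by date first elected to the board (later first): Andersen and Takahashi (23 Feb 1998) before Okafor (8 Sep 1990).
Andersen and Takahashi both have equity stake 16 percent, so the next rule applies.
Among Andersen and Takahashi, alphabetically by surname: Andersen before Takahashi.
Full order: Drummond, Lund, Nakamura, Andersen, Takahashi, Okafor.

Drummond, Lund, Nakamura, Andersen, Takahashi, Okafor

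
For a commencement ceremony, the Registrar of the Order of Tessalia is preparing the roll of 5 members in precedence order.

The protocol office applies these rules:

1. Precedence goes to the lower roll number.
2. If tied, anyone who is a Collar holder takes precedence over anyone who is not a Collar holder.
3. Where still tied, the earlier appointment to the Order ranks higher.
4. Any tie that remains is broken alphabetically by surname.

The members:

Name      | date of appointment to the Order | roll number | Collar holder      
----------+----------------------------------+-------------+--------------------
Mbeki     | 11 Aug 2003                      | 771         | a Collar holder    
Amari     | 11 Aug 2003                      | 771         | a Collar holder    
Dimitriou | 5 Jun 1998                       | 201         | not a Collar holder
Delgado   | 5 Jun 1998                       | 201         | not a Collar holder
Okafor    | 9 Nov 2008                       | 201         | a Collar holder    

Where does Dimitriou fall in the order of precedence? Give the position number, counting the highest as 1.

3

By roll number (lower first): Okafor, Delgado and Dimitriou (each 201); then Amari and Mbeki (both 771).
Among Okafor, Delgado and Dimitriou, a Collar holder before not a Collar holder: Okafor (a Collar holder) before Delgado and Dimitriou (not a Collar holder).
Delgado and Dimitriou both have date of appointment to the Order 5 Jun 1998, so the next rule applies.
Among Delgado and Dimitriou, alphabetically by surname: Delgado before Dimitriou.
Amari and Mbeki are each a Collar holder, so the next rule applies.
Amari and Mbeki both have date of appointment to the Order 11 Aug 2003, so the next rule applies.
Among Amari and Mbeki, alphabetically by surname: Amari before Mbeki.
Order: Okafor, Delgado, Dimitriou, Amari, Mbeki. So position 3.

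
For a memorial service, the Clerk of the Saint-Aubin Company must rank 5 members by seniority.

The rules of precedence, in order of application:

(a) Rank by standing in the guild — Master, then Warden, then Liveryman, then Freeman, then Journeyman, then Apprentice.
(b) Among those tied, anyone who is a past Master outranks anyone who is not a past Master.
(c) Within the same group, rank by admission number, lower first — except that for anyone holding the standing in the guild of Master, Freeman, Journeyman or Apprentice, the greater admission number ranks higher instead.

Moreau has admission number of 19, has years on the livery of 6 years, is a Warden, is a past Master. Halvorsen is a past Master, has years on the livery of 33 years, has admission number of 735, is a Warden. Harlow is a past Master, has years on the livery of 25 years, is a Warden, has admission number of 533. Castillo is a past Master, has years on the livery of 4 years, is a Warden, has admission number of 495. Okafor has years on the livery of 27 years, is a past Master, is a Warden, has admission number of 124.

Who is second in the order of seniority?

By standing in the guild: Moreau, Okafor, Castillo, Harlow and Halvorsen (Warden).
Moreau, Okafor, Castillo, Harlow and Halvorsen are each a past Master, so the next rule applies.
Among Moreau, Okafor, Castillo, Harlow and Halvorsen, by admission number (lower first): Moreau (19) before Okafor (124) before Castillo (495) before Harlow (533) before Halvorsen (735).
Order: Moreau, Okafor, Castillo, Harlow, Halvorsen.

Okafor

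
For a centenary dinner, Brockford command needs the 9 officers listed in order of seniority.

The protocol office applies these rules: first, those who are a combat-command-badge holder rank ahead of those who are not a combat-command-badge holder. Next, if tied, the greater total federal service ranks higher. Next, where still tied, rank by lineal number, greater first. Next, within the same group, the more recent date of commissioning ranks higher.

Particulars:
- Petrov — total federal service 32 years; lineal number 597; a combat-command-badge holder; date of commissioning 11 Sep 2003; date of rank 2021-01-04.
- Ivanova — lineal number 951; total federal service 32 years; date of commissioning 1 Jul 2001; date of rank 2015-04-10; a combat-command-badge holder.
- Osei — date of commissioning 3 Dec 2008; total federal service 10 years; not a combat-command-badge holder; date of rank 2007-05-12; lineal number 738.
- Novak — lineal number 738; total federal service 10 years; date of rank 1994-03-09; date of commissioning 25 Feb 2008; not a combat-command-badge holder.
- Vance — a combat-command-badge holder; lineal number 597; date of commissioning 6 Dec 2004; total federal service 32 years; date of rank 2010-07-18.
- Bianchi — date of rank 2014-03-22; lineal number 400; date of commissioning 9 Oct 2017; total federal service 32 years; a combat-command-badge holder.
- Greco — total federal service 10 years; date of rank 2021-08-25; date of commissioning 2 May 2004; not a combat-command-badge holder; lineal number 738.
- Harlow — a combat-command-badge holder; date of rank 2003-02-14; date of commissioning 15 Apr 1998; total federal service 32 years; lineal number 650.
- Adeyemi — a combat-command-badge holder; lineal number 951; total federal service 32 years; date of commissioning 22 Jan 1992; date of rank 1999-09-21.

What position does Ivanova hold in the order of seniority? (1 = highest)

By the first rule: Ivanova, Adeyemi, Harlow, Vance, Petrov and Bianchi (each a combat-command-badge holder); then Osei, Novak and Greco (each not a combat-command-badge holder).
Ivanova, Adeyemi, Harlow, Vance, Petrov and Bianchi all have total federal service 32 years, so the next rule applies.
Among Ivanova, Adeyemi, Harlow, Vance, Petrov and Bianchi, by lineal number (higher first): Ivanova and Adeyemi (951) before Harlow (650) before Vance and Petrov (597) before Bianchi (400).
Among Ivanova and Adeyemi, by date of commissioning (later first): Ivanova (1 Jul 2001) before Adeyemi (22 Jan 1992).
Among Vance and Petrov, by date of commissioning (later first): Vance (6 Dec 2004) before Petrov (11 Sep 2003).
Osei, Novak and Greco all have total federal service 10 years, so the next rule applies.
Osei, Novak and Greco all have lineal number 738, so the next rule applies.
Among Osei, Novak and Greco, by date of commissioning (later first): Osei (3 Dec 2008) before Novak (25 Feb 2008) before Greco (2 May 2004).
Order: Ivanova, Adeyemi, Harlow, Vance, Petrov, Bianchi, Osei, Novak, Greco. So position 1.

1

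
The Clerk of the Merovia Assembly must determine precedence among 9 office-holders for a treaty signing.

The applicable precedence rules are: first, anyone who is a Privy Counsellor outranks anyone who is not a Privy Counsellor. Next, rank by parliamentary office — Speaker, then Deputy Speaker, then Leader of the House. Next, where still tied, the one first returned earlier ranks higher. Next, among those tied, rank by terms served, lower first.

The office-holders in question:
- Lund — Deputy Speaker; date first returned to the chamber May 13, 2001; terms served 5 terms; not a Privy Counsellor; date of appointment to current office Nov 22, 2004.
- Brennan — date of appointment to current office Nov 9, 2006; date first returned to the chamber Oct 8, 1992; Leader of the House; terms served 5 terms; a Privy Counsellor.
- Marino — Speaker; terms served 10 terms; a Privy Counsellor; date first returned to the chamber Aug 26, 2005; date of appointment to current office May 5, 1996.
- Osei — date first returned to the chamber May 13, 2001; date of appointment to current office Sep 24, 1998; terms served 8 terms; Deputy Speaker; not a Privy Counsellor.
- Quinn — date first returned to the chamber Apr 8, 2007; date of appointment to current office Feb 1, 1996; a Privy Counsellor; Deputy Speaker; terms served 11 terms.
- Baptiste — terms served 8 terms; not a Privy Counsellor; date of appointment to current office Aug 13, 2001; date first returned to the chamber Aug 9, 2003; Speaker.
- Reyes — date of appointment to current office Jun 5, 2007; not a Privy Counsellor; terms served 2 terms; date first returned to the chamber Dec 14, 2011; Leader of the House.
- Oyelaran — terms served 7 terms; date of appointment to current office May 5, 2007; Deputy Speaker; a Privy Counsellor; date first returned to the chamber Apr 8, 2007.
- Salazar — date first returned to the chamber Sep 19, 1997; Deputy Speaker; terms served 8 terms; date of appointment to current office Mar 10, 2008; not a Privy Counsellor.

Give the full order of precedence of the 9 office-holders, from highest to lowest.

By the first rule: Marino, Oyelaran, Quinn and Brennan (each a Privy Counsellor); then Baptiste, Salazar, Lund, Osei and Reyes (each not a Privy Counsellor).
Among Marino, Oyelaran, Quinn and Brennan, by parliamentary office: Marino (Speaker) before Oyelaran and Quinn (Deputy Speaker) before Brennan (Leader of the House).
Oyelaran and Quinn both have date first returned to the chamber Apr 8, 2007, so the next rule applies.
Among Oyelaran and Quinn, by terms served (lower first): Oyelaran (7 terms) before Quinn (11 terms).
Among Baptiste, Salazar, Lund, Osei and Reyes, by parliamentary office: Baptiste (Speaker) before Salazar, Lund and Osei (Deputy Speaker) before Reyes (Leader of the House).
Among Salazar, Lund and Osei, by date first returned to the chamber (earlier first): Salazar (Sep 19, 1997) before Lund and Osei (May 13, 2001).
Among Lund and Osei, by terms served (lower first): Lund (5 terms) before Osei (8 terms).
Full order: Marino, Oyelaran, Quinn, Brennan, Baptiste, Salazar, Lund, Osei, Reyes.

Marino, Oyelaran, Quinn, Brennan, Baptiste, Salazar, Lund, Osei, Reyes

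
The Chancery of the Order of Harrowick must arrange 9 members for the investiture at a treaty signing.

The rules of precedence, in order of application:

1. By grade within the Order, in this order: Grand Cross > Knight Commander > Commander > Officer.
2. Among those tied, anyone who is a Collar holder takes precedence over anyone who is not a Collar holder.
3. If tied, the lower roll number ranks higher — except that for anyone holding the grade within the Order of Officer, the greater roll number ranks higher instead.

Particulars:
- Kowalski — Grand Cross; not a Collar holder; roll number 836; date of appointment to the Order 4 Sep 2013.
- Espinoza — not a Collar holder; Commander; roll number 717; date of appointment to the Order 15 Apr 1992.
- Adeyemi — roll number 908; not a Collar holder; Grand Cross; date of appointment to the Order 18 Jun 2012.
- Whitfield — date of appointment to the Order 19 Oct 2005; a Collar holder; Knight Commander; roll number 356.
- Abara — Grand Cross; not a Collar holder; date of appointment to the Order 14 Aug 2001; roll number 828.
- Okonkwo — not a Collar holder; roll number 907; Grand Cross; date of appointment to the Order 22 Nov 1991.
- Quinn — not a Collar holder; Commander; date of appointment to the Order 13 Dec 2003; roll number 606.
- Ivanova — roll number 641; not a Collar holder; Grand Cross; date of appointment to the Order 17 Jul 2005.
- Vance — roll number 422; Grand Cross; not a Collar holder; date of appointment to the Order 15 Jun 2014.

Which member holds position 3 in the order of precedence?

By grade within the Order: Vance, Ivanova, Abara, Kowalski, Okonkwo and Adeyemi (Grand Cross); then Whitfield (Knight Commander); then Quinn and Espinoza (Commander).
Vance, Ivanova, Abara, Kowalski, Okonkwo and Adeyemi are each not a Collar holder, so the next rule applies.
Among Vance, Ivanova, Abara, Kowalski, Okonkwo and Adeyemi, by roll number (lower first): Vance (422) before Ivanova (641) before Abara (828) before Kowalski (836) before Okonkwo (907) before Adeyemi (908).
Quinn and Espinoza are each not a Collar holder, so the next rule applies.
Among Quinn and Espinoza, by roll number (lower first): Quinn (606) before Espinoza (717).
Order: Vance, Ivanova, Abara, Kowalski, Okonkwo, Adeyemi, Whitfield, Quinn, Espinoza.

Abara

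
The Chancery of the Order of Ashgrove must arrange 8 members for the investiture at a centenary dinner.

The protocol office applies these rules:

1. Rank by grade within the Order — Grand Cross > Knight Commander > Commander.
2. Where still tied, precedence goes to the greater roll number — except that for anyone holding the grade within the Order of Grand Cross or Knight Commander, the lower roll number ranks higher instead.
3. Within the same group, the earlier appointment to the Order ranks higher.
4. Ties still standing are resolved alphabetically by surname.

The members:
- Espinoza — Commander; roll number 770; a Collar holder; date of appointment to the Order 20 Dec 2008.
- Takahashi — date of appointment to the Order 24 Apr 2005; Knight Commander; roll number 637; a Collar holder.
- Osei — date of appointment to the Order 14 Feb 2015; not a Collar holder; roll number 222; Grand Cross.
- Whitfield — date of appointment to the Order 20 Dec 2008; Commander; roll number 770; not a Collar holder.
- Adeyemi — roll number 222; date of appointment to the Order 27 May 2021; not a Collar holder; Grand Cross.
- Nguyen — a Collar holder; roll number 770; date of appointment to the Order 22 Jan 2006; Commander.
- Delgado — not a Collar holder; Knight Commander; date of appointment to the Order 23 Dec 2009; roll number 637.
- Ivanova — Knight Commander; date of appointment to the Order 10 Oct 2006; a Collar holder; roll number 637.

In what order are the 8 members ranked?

By grade within the Order: Osei and Adeyemi (Grand Cross); then Takahashi, Ivanova and Delgado (Knight Commander); then Nguyen, Espinoza and Whitfield (Commander).
Osei and Adeyemi both have roll number 222, so the next rule applies.
Among Osei and Adeyemi, by date of appointment to the Order (earlier first): Osei (14 Feb 2015) before Adeyemi (27 May 2021).
Takahashi, Ivanova and Delgado all have roll number 637, so the next rule applies.
Among Takahashi, Ivanova and Delgado, by date of appointment to the Order (earlier first): Takahashi (24 Apr 2005) before Ivanova (10 Oct 2006) before Delgado (23 Dec 2009).
Nguyen, Espinoza and Whitfield all have roll number 770, so the next rule applies.
Among Nguyen, Espinoza and Whitfield, by date of appointment to the Order (earlier first): Nguyen (22 Jan 2006) before Espinoza and Whitfield (20 Dec 2008).
Among Espinoza and Whitfield, alphabetically by surname: Espinoza before Whitfield.
Full order: Osei, Adeyemi, Takahashi, Ivanova, Delgado, Nguyen, Espinoza, Whitfield.

Osei, Adeyemi, Takahashi, Ivanova, Delgado, Nguyen, Espinoza, Whitfield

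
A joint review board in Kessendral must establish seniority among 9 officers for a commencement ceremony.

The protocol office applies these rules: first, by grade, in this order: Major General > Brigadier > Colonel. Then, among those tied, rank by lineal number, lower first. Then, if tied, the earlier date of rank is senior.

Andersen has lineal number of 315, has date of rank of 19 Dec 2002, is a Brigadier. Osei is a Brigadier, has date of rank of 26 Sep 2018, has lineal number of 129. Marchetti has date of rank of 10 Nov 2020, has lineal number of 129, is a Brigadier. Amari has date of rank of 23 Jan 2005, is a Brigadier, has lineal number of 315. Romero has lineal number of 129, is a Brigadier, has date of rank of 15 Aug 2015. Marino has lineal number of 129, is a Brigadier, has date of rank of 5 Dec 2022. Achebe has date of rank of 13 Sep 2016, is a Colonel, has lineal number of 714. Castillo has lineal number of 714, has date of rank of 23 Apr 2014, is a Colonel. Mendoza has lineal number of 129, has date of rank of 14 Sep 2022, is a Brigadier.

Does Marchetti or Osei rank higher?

Osei

By grade: Romero, Osei, Marchetti, Mendoza, Marino, Andersen and Amari (Brigadier); then Castillo and Achebe (Colonel).
Among Romero, Osei, Marchetti, Mendoza, Marino, Andersen and Amari, by lineal number (lower first): Romero, Osei, Marchetti, Mendoza and Marino (129) before Andersen and Amari (315).
Among Romero, Osei, Marchetti, Mendoza and Marino, by date of rank (earlier first): Romero (15 Aug 2015) before Osei (26 Sep 2018) before Marchetti (10 Nov 2020) before Mendoza (14 Sep 2022) before Marino (5 Dec 2022).
Among Andersen and Amari, by date of rank (earlier first): Andersen (19 Dec 2002) before Amari (23 Jan 2005).
Castillo and Achebe both have lineal number 714, so the next rule applies.
Among Castillo and Achebe, by date of rank (earlier first): Castillo (23 Apr 2014) before Achebe (13 Sep 2016).
So Osei takes precedence.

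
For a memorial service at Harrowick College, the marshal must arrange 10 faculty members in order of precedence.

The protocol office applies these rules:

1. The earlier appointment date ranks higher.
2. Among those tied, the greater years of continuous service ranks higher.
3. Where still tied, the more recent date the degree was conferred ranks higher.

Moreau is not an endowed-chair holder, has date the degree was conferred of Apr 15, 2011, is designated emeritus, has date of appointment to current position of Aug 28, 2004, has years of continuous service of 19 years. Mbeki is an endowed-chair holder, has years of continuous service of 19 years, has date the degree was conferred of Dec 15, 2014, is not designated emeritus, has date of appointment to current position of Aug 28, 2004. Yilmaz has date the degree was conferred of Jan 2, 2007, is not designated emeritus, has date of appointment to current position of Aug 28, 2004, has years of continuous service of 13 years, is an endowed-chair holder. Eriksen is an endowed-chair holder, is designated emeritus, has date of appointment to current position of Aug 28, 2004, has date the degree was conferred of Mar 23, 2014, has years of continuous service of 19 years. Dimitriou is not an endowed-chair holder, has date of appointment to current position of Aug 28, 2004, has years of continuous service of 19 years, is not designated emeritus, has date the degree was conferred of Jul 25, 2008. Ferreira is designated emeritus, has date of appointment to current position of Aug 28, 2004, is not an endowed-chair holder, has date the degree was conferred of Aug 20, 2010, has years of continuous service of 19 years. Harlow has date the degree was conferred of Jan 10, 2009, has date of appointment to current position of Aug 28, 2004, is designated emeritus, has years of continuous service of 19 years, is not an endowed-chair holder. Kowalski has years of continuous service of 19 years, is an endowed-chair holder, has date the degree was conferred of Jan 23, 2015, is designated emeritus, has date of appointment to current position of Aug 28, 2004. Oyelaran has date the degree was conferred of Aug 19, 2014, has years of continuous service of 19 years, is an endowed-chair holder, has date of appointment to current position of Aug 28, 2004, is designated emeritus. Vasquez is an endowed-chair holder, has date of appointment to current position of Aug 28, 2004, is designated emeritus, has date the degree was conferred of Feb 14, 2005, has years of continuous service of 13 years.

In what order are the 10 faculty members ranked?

By date of appointment to current position (earlier first): Kowalski, Mbeki, Oyelaran, Eriksen, Moreau, Ferreira, Harlow, Dimitriou, Yilmaz and Vasquez (each Aug 28, 2004).
Among Kowalski, Mbeki, Oyelaran, Eriksen, Moreau, Ferreira, Harlow, Dimitriou, Yilmaz and Vasquez, by years of continuous service (higher first): Kowalski, Mbeki, Oyelaran, Eriksen, Moreau, Ferreira, Harlow and Dimitriou (19 years) before Yilmaz and Vasquez (13 years).
Among Kowalski, Mbeki, Oyelaran, Eriksen, Moreau, Ferreira, Harlow and Dimitriou, by date the degree was conferred (later first): Kowalski (Jan 23, 2015) before Mbeki (Dec 15, 2014) before Oyelaran (Aug 19, 2014) before Eriksen (Mar 23, 2014) before Moreau (Apr 15, 2011) before Ferreira (Aug 20, 2010) before Harlow (Jan 10, 2009) before Dimitriou (Jul 25, 2008).
Among Yilmaz and Vasquez, by date the degree was conferred (later first): Yilmaz (Jan 2, 2007) before Vasquez (Feb 14, 2005).
Full order: Kowalski, Mbeki, Oyelaran, Eriksen, Moreau, Ferreira, Harlow, Dimitriou, Yilmaz, Vasquez.

Kowalski, Mbeki, Oyelaran, Eriksen, Moreau, Ferreira, Harlow, Dimitriou, Yilmaz, Vasquez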